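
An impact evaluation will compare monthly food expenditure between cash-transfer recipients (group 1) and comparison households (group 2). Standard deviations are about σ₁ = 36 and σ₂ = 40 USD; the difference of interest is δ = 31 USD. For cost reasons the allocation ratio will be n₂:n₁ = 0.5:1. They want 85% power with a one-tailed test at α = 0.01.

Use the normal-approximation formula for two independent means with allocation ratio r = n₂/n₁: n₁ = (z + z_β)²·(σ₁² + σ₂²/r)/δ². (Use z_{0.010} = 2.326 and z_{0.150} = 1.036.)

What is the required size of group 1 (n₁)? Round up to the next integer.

n₁ = (z_α + z_β)² · (σ₁² + σ₂²/r) / δ²
   = (2.326 + 1.036)² · (36² + 40²/0.5) / 31²
   = 11.3030 · (1296 + 3200) / 961
   = 11.3030 · 4496 / 961
   = 52.88
Round up → n₁ = 53; n₂ = r·n₁ = 0.5 × 53 = 27.

n₁ = 53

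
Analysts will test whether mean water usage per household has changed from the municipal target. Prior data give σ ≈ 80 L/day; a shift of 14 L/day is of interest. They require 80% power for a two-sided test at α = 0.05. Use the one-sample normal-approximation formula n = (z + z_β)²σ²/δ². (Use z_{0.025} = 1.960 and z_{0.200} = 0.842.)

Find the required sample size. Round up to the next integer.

n = 257

n = (z_{α/2} + z_β)² · σ² / δ²
  = (1.960 + 0.842)² · 80² / 14²
  = 7.8512 · 6400 / 196
  = 256.37
Round up → n = 257.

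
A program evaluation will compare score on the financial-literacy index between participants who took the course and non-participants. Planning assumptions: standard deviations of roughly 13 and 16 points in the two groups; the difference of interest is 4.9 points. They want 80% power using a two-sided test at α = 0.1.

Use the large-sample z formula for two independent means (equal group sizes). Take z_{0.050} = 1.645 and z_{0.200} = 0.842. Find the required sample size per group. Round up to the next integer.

n = 110 per group

n = (z_{α/2} + z_β)² · (σ₁² + σ₂²) / δ²
  = (1.645 + 0.842)² · (13² + 16² = 425) / 4.9²
  = 6.1852 · 425 / 24.01
  = 109.48
Round up → n = 110 per group.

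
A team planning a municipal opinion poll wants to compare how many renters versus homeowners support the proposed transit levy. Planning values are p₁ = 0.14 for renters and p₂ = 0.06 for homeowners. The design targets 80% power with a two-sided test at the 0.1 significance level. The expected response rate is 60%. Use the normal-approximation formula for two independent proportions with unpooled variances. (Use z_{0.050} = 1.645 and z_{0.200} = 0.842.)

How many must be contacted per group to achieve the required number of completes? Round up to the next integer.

n = (z_{α/2} + z_β)² · [p₁(1−p₁) + p₂(1−p₂)] / (p₁ − p₂)²
  = (1.645 + 0.842)² · (0.14·0.86 + 0.06·0.94) / (0.08)²
  = (2.487)² · (0.1204 + 0.0564) / 0.0064
  = 6.1852 · 0.1768 / 0.0064
  = 170.87
Adjust for 60% response: 170.87 / 0.60 = 284.78.
Round up → n = 285 per group.

n = 285 per group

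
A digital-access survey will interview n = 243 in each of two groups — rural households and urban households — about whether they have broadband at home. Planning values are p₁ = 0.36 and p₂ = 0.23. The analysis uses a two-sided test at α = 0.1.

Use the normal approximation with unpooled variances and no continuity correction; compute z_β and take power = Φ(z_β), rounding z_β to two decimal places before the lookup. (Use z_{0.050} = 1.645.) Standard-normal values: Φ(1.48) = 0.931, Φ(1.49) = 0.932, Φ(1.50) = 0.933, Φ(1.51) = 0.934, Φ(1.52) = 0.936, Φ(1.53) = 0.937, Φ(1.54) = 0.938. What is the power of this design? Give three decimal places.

Power ≈ 0.937

z_β = |p₁−p₂|·√(n/[p₁q₁+p₂q₂]) − z_{α/2}
    = 0.13 · √(243/0.4075) − 1.645
    = 0.13 · 24.4196 − 1.645
    = 3.1746 − 1.645 = 1.5296 → 1.53
Power = Φ(1.53) = 0.937.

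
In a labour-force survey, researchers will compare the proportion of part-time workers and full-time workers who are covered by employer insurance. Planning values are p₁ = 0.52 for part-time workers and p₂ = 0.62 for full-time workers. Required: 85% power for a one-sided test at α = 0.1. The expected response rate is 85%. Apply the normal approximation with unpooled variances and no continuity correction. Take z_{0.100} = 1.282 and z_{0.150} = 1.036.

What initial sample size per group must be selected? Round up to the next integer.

n = (z_α + z_β)² · [p₁(1−p₁) + p₂(1−p₂)] / (p₁ − p₂)²
  = (1.282 + 1.036)² · (0.52·0.48 + 0.62·0.38) / (-0.10)²
  = (2.318)² · (0.2496 + 0.2356) / 0.0100
  = 5.3731 · 0.4852 / 0.0100
  = 260.70
Adjust for 85% response: 260.70 / 0.85 = 306.71.
Round up → n = 307 per group.

n = 307 per group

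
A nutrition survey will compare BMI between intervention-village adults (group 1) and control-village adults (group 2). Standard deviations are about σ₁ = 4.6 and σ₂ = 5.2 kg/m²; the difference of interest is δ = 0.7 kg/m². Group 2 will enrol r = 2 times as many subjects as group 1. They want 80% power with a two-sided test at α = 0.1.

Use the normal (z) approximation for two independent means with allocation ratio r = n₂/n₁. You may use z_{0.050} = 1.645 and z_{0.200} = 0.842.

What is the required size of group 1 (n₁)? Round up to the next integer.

n₁ = 438

n₁ = (z_{α/2} + z_β)² · (σ₁² + σ₂²/r) / δ²
   = (1.645 + 0.842)² · (4.6² + 5.2²/2) / 0.7²
   = 6.1852 · (21.16 + 13.52) / 0.49
   = 6.1852 · 34.68 / 0.49
   = 437.76
Round up → n₁ = 438; n₂ = r·n₁ = 2 × 438 = 876.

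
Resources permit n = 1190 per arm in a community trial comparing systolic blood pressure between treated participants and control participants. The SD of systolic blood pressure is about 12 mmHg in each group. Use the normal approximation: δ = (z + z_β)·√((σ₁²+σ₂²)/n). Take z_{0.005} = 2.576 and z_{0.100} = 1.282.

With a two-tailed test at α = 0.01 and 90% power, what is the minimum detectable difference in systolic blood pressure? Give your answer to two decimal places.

Minimum detectable difference ≈ 1.90 mmHg

δ = (z_{α/2} + z_β) · √((σ₁²+σ₂²)/n)
  = (2.576 + 1.282) · √(288/1190)
  = 3.858 · √0.24202
  = 3.858 · 0.4920
  = 1.8980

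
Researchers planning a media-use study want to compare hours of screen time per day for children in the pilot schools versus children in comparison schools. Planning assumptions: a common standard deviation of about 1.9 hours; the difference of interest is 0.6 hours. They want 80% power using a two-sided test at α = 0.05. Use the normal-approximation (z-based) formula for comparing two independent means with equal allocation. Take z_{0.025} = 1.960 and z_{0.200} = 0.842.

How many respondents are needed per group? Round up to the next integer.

n = (z_{α/2} + z_β)² · (σ₁² + σ₂²) / δ²
  = (1.960 + 0.842)² · (2·1.9² = 7.22) / 0.6²
  = 7.8512 · 7.22 / 0.36
  = 157.46
Round up → n = 158 per group.

n = 158 per group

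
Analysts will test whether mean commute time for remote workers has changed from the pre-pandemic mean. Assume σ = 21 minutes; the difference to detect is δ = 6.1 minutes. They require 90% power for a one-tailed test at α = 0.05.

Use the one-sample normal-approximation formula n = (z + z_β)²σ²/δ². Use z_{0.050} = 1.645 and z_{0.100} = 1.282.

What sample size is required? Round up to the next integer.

n = (z_α + z_β)² · σ² / δ²
  = (1.645 + 1.282)² · 21² / 6.1²
  = 8.5673 · 441 / 37.21
  = 101.54
Round up → n = 102.

n = 102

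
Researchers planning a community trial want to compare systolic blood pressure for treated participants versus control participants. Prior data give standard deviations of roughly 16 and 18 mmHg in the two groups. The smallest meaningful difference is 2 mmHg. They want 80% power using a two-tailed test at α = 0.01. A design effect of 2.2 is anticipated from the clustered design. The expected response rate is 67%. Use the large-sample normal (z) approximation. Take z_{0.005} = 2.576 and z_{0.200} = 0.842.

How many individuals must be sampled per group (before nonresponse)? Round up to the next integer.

n = 5563 per group

n = (z_{α/2} + z_β)² · (σ₁² + σ₂²) / δ²
  = (2.576 + 0.842)² · (16² + 18² = 580) / 2²
  = 11.6827 · 580 / 4
  = 1693.99
Design effect: 2.2 × 1693.99 = 3726.79.
Adjust for 67% response: 3726.79 / 0.67 = 5562.37.
Round up → n = 5563 per group.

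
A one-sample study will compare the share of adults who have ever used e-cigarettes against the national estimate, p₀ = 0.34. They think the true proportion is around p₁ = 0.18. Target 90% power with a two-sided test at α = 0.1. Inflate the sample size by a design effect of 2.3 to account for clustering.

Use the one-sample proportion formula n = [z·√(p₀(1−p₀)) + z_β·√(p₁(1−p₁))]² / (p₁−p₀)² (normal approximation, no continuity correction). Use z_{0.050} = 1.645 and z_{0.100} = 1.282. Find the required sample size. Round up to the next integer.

n = 146

n = [z_{α/2}·√(p₀q₀) + z_β·√(p₁q₁)]² / (p₁ − p₀)²
  = [1.645·√(0.34·0.66) + 1.282·√(0.18·0.82)]² / (-0.16)²
  = [1.645·0.4737 + 1.282·0.3842]² / 0.0256
  = [1.2718]² / 0.0256
  = 63.18
Design effect: 2.3 × 63.18 = 145.32.
Round up → n = 146.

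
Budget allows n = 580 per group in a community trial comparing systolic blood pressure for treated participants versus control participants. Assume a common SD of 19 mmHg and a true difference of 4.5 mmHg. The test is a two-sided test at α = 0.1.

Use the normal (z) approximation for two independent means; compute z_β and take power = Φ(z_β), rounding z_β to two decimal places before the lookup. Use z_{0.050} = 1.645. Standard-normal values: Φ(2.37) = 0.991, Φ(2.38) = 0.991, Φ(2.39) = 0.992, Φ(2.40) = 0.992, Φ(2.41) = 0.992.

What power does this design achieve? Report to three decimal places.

z_β = δ·√(n/(σ₁²+σ₂²)) − z_{α/2}
    = 4.5 · √(580/722) − 1.645
    = 4.5 · 0.89628 − 1.645
    = 4.0333 − 1.645 = 2.3883 → 2.39
Power = Φ(2.39) = 0.992.

Power ≈ 0.992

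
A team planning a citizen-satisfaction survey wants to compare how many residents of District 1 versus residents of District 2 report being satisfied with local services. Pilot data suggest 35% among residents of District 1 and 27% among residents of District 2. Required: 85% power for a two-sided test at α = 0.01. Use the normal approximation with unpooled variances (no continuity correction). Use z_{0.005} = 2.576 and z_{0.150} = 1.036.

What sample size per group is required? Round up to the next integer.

n = (z_{α/2} + z_β)² · [p₁(1−p₁) + p₂(1−p₂)] / (p₁ − p₂)²
  = (2.576 + 1.036)² · (0.35·0.65 + 0.27·0.73) / (0.08)²
  = (3.612)² · (0.2275 + 0.1971) / 0.0064
  = 13.0465 · 0.4246 / 0.0064
  = 865.56
Round up → n = 866 per group.

n = 866 per group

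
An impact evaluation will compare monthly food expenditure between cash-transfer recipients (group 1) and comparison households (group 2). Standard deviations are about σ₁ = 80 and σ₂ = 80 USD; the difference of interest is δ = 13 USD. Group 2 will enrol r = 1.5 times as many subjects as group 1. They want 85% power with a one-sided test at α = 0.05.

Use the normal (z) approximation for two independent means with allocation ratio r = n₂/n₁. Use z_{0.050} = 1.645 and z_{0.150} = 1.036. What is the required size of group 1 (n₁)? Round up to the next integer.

n₁ = (z_α + z_β)² · (σ₁² + σ₂²/r) / δ²
   = (1.645 + 1.036)² · (80² + 80²/1.5) / 13²
   = 7.1878 · (6400 + 4266.7) / 169
   = 7.1878 · 10666.7 / 169
   = 453.67
Round up → n₁ = 454; n₂ = r·n₁ = 1.5 × 454 = 681.

n₁ = 454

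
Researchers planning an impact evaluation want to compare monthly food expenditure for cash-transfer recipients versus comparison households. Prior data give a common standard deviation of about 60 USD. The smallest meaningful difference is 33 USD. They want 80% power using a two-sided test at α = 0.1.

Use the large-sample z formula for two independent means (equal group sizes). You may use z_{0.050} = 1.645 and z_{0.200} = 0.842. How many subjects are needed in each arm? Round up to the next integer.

n = 41 per group

n = (z_{α/2} + z_β)² · (σ₁² + σ₂²) / δ²
  = (1.645 + 0.842)² · (2·60² = 7200) / 33²
  = 6.1852 · 7200 / 1089
  = 40.89
Round up → n = 41 per group.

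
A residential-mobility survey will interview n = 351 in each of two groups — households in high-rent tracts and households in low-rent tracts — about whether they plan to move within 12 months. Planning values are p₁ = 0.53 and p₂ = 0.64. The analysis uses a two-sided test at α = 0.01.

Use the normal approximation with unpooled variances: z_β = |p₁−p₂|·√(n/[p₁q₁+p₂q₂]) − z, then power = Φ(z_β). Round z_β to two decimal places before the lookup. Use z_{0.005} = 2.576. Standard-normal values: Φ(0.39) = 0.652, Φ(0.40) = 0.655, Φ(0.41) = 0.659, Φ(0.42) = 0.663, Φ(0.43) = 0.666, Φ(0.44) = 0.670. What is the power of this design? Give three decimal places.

Power ≈ 0.655

z_β = |p₁−p₂|·√(n/[p₁q₁+p₂q₂]) − z_{α/2}
    = 0.11 · √(351/0.4795) − 2.576
    = 0.11 · 27.0557 − 2.576
    = 2.9761 − 2.576 = 0.4001 → 0.40
Power = Φ(0.40) = 0.655.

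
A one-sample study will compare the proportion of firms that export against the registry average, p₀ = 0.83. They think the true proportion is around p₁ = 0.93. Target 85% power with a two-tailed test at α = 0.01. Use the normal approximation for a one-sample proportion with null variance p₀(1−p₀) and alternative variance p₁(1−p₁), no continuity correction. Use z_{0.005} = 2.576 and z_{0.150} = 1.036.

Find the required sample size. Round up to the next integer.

n = [z_{α/2}·√(p₀q₀) + z_β·√(p₁q₁)]² / (p₁ − p₀)²
  = [2.576·√(0.83·0.17) + 1.036·√(0.93·0.07)]² / (0.10)²
  = [2.576·0.3756 + 1.036·0.2551]² / 0.0100
  = [1.2320]² / 0.0100
  = 151.77
Round up → n = 152.

n = 152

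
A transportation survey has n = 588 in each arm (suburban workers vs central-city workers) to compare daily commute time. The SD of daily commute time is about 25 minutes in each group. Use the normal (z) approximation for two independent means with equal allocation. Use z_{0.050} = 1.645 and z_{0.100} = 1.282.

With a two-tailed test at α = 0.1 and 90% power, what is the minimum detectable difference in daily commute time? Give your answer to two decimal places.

δ = (z_{α/2} + z_β) · √((σ₁²+σ₂²)/n)
  = (1.645 + 1.282) · √(1250/588)
  = 2.927 · √2.1259
  = 2.927 · 1.4580
  = 4.2677

Minimum detectable difference ≈ 4.27 minutes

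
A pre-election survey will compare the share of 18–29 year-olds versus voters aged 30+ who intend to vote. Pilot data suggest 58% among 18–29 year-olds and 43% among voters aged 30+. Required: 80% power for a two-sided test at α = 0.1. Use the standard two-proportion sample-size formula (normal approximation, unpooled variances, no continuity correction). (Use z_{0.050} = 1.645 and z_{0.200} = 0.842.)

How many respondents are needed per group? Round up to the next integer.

n = (z_{α/2} + z_β)² · [p₁(1−p₁) + p₂(1−p₂)] / (p₁ − p₂)²
  = (1.645 + 0.842)² · (0.58·0.42 + 0.43·0.57) / (0.15)²
  = (2.487)² · (0.2436 + 0.2451) / 0.0225
  = 6.1852 · 0.4887 / 0.0225
  = 134.34
Round up → n = 135 per group.

n = 135 per group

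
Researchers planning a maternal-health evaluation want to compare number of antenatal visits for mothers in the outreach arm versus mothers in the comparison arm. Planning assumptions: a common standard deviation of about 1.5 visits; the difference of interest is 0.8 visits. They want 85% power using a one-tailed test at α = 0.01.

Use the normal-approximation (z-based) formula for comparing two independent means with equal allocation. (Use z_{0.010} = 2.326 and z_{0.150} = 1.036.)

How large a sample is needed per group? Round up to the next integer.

n = 80 per group

n = (z_α + z_β)² · (σ₁² + σ₂²) / δ²
  = (2.326 + 1.036)² · (2·1.5² = 4.5) / 0.8²
  = 11.3030 · 4.5 / 0.64
  = 79.47
Round up → n = 80 per group.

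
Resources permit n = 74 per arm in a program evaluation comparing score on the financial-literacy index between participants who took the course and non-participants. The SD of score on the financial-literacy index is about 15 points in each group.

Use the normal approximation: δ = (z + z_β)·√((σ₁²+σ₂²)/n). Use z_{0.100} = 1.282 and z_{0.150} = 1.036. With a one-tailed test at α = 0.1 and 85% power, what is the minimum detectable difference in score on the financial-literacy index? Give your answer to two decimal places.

δ = (z_α + z_β) · √((σ₁²+σ₂²)/n)
  = (1.282 + 1.036) · √(450/74)
  = 2.318 · √6.0811
  = 2.318 · 2.4660
  = 5.7162

Minimum detectable difference ≈ 5.72 points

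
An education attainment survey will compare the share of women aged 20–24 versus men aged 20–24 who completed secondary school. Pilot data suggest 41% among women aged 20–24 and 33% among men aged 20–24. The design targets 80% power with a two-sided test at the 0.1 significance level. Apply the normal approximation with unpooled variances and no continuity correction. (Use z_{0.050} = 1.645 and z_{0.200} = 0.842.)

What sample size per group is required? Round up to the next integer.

n = (z_{α/2} + z_β)² · [p₁(1−p₁) + p₂(1−p₂)] / (p₁ − p₂)²
  = (1.645 + 0.842)² · (0.41·0.59 + 0.33·0.67) / (0.08)²
  = (2.487)² · (0.2419 + 0.2211) / 0.0064
  = 6.1852 · 0.4630 / 0.0064
  = 447.46
Round up → n = 448 per group.

n = 448 per group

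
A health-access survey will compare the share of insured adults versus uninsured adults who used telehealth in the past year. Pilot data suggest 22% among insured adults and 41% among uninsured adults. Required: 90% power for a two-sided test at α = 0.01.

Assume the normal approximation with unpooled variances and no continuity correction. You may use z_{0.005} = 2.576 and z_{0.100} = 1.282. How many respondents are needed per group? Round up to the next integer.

n = 171 per group

n = (z_{α/2} + z_β)² · [p₁(1−p₁) + p₂(1−p₂)] / (p₁ − p₂)²
  = (2.576 + 1.282)² · (0.22·0.78 + 0.41·0.59) / (-0.19)²
  = (3.858)² · (0.1716 + 0.2419) / 0.0361
  = 14.8842 · 0.4135 / 0.0361
  = 170.49
Round up → n = 171 per group.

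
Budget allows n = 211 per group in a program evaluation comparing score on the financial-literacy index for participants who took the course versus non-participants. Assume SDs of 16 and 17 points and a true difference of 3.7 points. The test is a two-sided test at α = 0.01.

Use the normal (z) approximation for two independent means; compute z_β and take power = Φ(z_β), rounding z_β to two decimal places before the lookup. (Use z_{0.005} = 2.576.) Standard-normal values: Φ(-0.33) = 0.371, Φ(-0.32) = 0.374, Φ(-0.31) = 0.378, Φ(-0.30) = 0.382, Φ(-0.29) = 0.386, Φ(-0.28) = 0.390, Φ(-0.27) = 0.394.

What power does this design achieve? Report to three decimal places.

z_β = δ·√(n/(σ₁²+σ₂²)) − z_{α/2}
    = 3.7 · √(211/545) − 2.576
    = 3.7 · 0.62222 − 2.576
    = 2.3022 − 2.576 = -0.2738 → -0.27
Power = Φ(-0.27) = 0.394.

Power ≈ 0.394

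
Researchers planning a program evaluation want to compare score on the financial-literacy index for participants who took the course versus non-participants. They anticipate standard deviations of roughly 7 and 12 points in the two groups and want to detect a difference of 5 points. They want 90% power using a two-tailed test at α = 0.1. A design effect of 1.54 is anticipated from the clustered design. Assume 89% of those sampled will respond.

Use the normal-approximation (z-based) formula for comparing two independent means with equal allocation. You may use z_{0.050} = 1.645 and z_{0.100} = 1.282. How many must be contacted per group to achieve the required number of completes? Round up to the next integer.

n = 115 per group

n = (z_{α/2} + z_β)² · (σ₁² + σ₂²) / δ²
  = (1.645 + 1.282)² · (7² + 12² = 193) / 5²
  = 8.5673 · 193 / 25
  = 66.14
Design effect: 1.54 × 66.14 = 101.86.
Adjust for 89% response: 101.86 / 0.89 = 114.44.
Round up → n = 115 per group.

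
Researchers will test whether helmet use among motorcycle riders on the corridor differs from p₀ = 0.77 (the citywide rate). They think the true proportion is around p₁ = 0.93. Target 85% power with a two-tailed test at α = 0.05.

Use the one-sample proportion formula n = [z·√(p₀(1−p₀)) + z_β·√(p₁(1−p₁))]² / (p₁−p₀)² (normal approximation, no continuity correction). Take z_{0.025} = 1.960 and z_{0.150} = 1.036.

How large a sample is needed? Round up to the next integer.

n = 47

n = [z_{α/2}·√(p₀q₀) + z_β·√(p₁q₁)]² / (p₁ − p₀)²
  = [1.960·√(0.77·0.23) + 1.036·√(0.93·0.07)]² / (0.16)²
  = [1.960·0.4208 + 1.036·0.2551]² / 0.0256
  = [1.0892]² / 0.0256
  = 46.34
Round up → n = 47.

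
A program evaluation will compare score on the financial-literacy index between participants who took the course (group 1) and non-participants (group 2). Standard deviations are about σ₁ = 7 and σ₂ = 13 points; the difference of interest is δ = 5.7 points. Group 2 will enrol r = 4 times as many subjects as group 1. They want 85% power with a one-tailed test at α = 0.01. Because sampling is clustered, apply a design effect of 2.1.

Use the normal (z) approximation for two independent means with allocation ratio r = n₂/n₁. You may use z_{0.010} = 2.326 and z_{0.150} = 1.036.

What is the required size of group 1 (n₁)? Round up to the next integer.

n₁ = (z_α + z_β)² · (σ₁² + σ₂²/r) / δ²
   = (2.326 + 1.036)² · (7² + 13²/4) / 5.7²
   = 11.3030 · (49 + 42.25) / 32.49
   = 11.3030 · 91.25 / 32.49
   = 31.75
Design effect: 2.1 × 31.75 = 66.66.
Round up → n₁ = 67; n₂ = r·n₁ = 4 × 67 = 268.

n₁ = 67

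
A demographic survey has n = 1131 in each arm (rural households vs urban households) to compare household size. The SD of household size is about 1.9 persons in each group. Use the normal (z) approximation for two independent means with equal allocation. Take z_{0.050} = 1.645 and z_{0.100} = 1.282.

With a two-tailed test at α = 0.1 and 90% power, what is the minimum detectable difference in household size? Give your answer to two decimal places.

δ = (z_{α/2} + z_β) · √((σ₁²+σ₂²)/n)
  = (1.645 + 1.282) · √(7.22/1131)
  = 2.927 · √0.00638
  = 2.927 · 0.0799
  = 0.2339

Minimum detectable difference ≈ 0.23 persons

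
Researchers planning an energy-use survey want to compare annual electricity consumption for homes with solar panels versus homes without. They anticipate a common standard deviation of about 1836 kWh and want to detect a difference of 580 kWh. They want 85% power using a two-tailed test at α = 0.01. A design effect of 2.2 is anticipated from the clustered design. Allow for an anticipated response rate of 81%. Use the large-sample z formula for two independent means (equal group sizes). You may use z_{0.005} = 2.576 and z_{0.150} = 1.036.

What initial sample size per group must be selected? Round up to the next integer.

n = (z_{α/2} + z_β)² · (σ₁² + σ₂²) / δ²
  = (2.576 + 1.036)² · (2·1836² = 6741792) / 580²
  = 13.0465 · 6741792 / 336400
  = 261.47
Design effect: 2.2 × 261.47 = 575.22.
Adjust for 81% response: 575.22 / 0.81 = 710.15.
Round up → n = 711 per group.

n = 711 per group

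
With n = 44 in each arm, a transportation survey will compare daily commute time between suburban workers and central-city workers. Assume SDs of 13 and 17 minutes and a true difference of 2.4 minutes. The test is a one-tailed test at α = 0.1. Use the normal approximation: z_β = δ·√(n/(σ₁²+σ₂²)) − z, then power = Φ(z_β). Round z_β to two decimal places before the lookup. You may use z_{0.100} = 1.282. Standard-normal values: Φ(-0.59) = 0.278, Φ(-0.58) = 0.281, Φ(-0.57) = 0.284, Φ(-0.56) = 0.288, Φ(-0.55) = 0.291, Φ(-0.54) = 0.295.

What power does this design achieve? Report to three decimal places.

Power ≈ 0.295

z_β = δ·√(n/(σ₁²+σ₂²)) − z_α
    = 2.4 · √(44/458) − 1.282
    = 2.4 · 0.30995 − 1.282
    = 0.7439 − 1.282 = -0.5381 → -0.54
Power = Φ(-0.54) = 0.295.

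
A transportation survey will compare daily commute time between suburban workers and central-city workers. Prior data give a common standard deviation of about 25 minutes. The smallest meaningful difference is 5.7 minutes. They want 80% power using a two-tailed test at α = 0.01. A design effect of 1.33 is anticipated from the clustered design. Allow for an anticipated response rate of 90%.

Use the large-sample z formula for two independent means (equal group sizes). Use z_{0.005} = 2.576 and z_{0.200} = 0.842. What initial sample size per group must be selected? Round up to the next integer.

n = (z_{α/2} + z_β)² · (σ₁² + σ₂²) / δ²
  = (2.576 + 0.842)² · (2·25² = 1250) / 5.7²
  = 11.6827 · 1250 / 32.49
  = 449.47
Design effect: 1.33 × 449.47 = 597.80.
Adjust for 90% response: 597.80 / 0.90 = 664.22.
Round up → n = 665 per group.

n = 665 per group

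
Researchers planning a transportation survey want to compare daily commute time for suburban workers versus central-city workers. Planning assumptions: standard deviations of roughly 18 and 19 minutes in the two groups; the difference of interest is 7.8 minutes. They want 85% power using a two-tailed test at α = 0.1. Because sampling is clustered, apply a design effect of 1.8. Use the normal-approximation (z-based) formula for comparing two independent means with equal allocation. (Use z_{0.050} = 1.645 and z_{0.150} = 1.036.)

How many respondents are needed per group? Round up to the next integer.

n = 146 per group

n = (z_{α/2} + z_β)² · (σ₁² + σ₂²) / δ²
  = (1.645 + 1.036)² · (18² + 19² = 685) / 7.8²
  = 7.1878 · 685 / 60.84
  = 80.93
Design effect: 1.8 × 80.93 = 145.67.
Round up → n = 146 per group.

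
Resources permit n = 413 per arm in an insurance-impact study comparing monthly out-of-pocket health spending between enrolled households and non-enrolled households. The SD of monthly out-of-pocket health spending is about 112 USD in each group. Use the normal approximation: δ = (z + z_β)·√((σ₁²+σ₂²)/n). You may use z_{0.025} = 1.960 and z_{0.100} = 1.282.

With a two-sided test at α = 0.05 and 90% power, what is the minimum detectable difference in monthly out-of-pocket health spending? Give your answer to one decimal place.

δ = (z_{α/2} + z_β) · √((σ₁²+σ₂²)/n)
  = (1.960 + 1.282) · √(25088/413)
  = 3.242 · √60.7458
  = 3.242 · 7.7940
  = 25.2680

Minimum detectable difference ≈ 25.3 USD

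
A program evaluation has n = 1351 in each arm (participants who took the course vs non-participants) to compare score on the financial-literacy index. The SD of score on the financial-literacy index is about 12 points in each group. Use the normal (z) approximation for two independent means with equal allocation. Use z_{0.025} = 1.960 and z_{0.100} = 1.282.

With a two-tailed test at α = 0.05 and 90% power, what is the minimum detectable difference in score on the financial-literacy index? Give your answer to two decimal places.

Minimum detectable difference ≈ 1.50 points

δ = (z_{α/2} + z_β) · √((σ₁²+σ₂²)/n)
  = (1.960 + 1.282) · √(288/1351)
  = 3.242 · √0.21318
  = 3.242 · 0.4617
  = 1.4969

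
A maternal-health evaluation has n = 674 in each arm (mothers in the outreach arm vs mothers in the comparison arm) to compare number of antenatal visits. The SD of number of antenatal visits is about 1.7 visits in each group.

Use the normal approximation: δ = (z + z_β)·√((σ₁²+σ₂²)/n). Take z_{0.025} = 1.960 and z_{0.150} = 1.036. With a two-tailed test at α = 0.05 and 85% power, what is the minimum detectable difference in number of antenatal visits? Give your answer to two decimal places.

Minimum detectable difference ≈ 0.28 visits

δ = (z_{α/2} + z_β) · √((σ₁²+σ₂²)/n)
  = (1.960 + 1.036) · √(5.78/674)
  = 2.996 · √0.00858
  = 2.996 · 0.0926
  = 0.2774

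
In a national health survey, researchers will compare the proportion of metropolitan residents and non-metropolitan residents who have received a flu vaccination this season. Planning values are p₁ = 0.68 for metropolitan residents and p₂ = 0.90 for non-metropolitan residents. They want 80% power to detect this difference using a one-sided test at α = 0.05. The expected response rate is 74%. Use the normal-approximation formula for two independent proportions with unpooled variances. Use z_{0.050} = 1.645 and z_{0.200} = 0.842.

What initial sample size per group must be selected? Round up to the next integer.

n = (z_α + z_β)² · [p₁(1−p₁) + p₂(1−p₂)] / (p₁ − p₂)²
  = (1.645 + 0.842)² · (0.68·0.32 + 0.90·0.10) / (-0.22)²
  = (2.487)² · (0.2176 + 0.0900) / 0.0484
  = 6.1852 · 0.3076 / 0.0484
  = 39.31
Adjust for 74% response: 39.31 / 0.74 = 53.12.
Round up → n = 54 per group.

n = 54 per group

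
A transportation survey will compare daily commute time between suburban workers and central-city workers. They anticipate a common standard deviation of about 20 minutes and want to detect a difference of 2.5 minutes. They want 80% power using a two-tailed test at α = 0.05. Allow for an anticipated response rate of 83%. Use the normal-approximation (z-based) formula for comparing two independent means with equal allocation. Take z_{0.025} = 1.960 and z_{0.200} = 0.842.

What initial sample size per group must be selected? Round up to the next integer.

n = (z_{α/2} + z_β)² · (σ₁² + σ₂²) / δ²
  = (1.960 + 0.842)² · (2·20² = 800) / 2.5²
  = 7.8512 · 800 / 6.25
  = 1004.95
Adjust for 83% response: 1004.95 / 0.83 = 1210.79.
Round up → n = 1211 per group.

n = 1211 per group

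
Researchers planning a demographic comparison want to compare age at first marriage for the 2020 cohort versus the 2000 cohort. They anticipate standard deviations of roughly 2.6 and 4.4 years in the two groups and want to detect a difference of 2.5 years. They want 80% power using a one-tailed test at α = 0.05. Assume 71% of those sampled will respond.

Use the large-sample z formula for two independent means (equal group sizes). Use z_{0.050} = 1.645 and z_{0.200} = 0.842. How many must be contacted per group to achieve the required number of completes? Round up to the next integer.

n = (z_α + z_β)² · (σ₁² + σ₂²) / δ²
  = (1.645 + 0.842)² · (2.6² + 4.4² = 26.12) / 2.5²
  = 6.1852 · 26.12 / 6.25
  = 25.85
Adjust for 71% response: 25.85 / 0.71 = 36.41.
Round up → n = 37 per group.

n = 37 per group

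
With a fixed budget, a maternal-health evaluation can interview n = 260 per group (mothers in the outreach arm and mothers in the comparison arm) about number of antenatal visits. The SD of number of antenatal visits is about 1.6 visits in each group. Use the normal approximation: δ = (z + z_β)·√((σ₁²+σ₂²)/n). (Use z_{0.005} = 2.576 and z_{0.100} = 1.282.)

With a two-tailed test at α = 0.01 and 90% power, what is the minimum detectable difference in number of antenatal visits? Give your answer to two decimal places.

δ = (z_{α/2} + z_β) · √((σ₁²+σ₂²)/n)
  = (2.576 + 1.282) · √(5.12/260)
  = 3.858 · √0.01969
  = 3.858 · 0.1403
  = 0.5414

Minimum detectable difference ≈ 0.54 visits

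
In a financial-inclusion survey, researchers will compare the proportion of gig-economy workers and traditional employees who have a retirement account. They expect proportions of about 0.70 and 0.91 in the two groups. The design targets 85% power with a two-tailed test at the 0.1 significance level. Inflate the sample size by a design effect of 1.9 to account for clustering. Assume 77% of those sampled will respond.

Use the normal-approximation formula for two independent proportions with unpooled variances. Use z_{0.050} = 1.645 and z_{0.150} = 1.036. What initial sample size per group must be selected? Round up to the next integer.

n = 118 per group

n = (z_{α/2} + z_β)² · [p₁(1−p₁) + p₂(1−p₂)] / (p₁ − p₂)²
  = (1.645 + 1.036)² · (0.70·0.30 + 0.91·0.09) / (-0.21)²
  = (2.681)² · (0.2100 + 0.0819) / 0.0441
  = 7.1878 · 0.2919 / 0.0441
  = 47.58
Design effect: 1.9 × 47.58 = 90.39.
Adjust for 77% response: 90.39 / 0.77 = 117.40.
Round up → n = 118 per group.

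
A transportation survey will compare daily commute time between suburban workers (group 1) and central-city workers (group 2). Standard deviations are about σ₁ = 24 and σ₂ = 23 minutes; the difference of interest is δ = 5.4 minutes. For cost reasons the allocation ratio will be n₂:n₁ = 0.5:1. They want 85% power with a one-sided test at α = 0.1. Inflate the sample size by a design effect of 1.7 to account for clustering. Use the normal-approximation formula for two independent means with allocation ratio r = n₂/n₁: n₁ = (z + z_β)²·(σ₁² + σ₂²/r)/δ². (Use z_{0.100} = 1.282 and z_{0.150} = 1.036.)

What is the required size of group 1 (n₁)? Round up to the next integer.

n₁ = 512

n₁ = (z_α + z_β)² · (σ₁² + σ₂²/r) / δ²
   = (1.282 + 1.036)² · (24² + 23²/0.5) / 5.4²
   = 5.3731 · (576 + 1058) / 29.16
   = 5.3731 · 1634 / 29.16
   = 301.09
Design effect: 1.7 × 301.09 = 511.85.
Round up → n₁ = 512; n₂ = r·n₁ = 0.5 × 512 = 256.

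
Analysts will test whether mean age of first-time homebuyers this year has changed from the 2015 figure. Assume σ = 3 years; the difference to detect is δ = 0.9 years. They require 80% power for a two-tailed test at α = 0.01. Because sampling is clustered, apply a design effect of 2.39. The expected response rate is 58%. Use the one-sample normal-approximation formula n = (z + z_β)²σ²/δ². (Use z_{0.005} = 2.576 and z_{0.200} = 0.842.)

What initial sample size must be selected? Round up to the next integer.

n = (z_{α/2} + z_β)² · σ² / δ²
  = (2.576 + 0.842)² · 3² / 0.9²
  = 11.6827 · 9 / 0.81
  = 129.81
Design effect: 2.39 × 129.81 = 310.24.
Adjust for 58% response: 310.24 / 0.58 = 534.90.
Round up → n = 535.

n = 535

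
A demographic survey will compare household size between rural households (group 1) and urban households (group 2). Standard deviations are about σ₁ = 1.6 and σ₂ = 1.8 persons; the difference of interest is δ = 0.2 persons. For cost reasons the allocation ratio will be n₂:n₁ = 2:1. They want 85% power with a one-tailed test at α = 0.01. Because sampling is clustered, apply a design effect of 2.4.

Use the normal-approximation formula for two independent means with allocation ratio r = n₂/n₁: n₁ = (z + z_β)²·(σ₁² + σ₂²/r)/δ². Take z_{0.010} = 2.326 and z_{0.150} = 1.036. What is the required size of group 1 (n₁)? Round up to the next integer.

n₁ = (z_α + z_β)² · (σ₁² + σ₂²/r) / δ²
   = (2.326 + 1.036)² · (1.6² + 1.8²/2) / 0.2²
   = 11.3030 · (2.56 + 1.62) / 0.04
   = 11.3030 · 4.18 / 0.04
   = 1181.17
Design effect: 2.4 × 1181.17 = 2834.80.
Round up → n₁ = 2835; n₂ = r·n₁ = 2 × 2835 = 5670.

n₁ = 2835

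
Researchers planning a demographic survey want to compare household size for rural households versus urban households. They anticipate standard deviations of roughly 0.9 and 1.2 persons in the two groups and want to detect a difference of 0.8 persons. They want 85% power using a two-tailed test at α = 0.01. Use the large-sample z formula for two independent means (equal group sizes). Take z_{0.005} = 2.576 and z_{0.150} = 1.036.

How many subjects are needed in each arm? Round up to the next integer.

n = (z_{α/2} + z_β)² · (σ₁² + σ₂²) / δ²
  = (2.576 + 1.036)² · (0.9² + 1.2² = 2.25) / 0.8²
  = 13.0465 · 2.25 / 0.64
  = 45.87
Round up → n = 46 per group.

n = 46 per group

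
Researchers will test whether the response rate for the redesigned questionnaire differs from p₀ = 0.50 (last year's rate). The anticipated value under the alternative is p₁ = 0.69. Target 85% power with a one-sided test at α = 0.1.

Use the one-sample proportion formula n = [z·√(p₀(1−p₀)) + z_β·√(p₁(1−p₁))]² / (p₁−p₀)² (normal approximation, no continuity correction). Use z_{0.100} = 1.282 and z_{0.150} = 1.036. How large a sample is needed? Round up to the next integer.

n = 35

n = [z_α·√(p₀q₀) + z_β·√(p₁q₁)]² / (p₁ − p₀)²
  = [1.282·√(0.50·0.50) + 1.036·√(0.69·0.31)]² / (0.19)²
  = [1.282·0.5000 + 1.036·0.4625]² / 0.0361
  = [1.1201]² / 0.0361
  = 34.76
Round up → n = 35.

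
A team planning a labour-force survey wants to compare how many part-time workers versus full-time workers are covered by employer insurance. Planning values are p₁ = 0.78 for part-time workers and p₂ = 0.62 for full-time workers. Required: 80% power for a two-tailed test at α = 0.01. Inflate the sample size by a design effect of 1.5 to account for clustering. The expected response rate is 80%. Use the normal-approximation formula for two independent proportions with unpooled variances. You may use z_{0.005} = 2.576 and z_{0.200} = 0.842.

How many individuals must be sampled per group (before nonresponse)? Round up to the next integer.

n = (z_{α/2} + z_β)² · [p₁(1−p₁) + p₂(1−p₂)] / (p₁ − p₂)²
  = (2.576 + 0.842)² · (0.78·0.22 + 0.62·0.38) / (0.16)²
  = (3.418)² · (0.1716 + 0.2356) / 0.0256
  = 11.6827 · 0.4072 / 0.0256
  = 185.83
Design effect: 1.5 × 185.83 = 278.74.
Adjust for 80% response: 278.74 / 0.80 = 348.43.
Round up → n = 349 per group.

n = 349 per group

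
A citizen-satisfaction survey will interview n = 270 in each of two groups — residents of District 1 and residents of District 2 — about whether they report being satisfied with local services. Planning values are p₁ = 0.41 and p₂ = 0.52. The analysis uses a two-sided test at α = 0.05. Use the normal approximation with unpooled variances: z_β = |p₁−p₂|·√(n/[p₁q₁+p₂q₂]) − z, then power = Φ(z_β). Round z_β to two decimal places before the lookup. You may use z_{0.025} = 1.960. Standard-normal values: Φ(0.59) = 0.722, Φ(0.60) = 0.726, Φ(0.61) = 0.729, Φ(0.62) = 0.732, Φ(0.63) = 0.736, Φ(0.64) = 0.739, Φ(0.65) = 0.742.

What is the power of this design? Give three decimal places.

Power ≈ 0.732

z_β = |p₁−p₂|·√(n/[p₁q₁+p₂q₂]) − z_{α/2}
    = 0.11 · √(270/0.4915) − 1.960
    = 0.11 · 23.4380 − 1.960
    = 2.5782 − 1.960 = 0.6182 → 0.62
Power = Φ(0.62) = 0.732.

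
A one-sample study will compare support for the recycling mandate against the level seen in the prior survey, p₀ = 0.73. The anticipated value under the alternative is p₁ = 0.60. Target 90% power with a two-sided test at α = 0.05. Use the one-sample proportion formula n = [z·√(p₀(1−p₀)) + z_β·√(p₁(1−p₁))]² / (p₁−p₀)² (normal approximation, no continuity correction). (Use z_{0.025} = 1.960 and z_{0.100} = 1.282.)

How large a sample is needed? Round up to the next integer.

n = 133

n = [z_{α/2}·√(p₀q₀) + z_β·√(p₁q₁)]² / (p₁ − p₀)²
  = [1.960·√(0.73·0.27) + 1.282·√(0.60·0.40)]² / (-0.13)²
  = [1.960·0.4440 + 1.282·0.4899]² / 0.0169
  = [1.4982]² / 0.0169
  = 132.82
Round up → n = 133.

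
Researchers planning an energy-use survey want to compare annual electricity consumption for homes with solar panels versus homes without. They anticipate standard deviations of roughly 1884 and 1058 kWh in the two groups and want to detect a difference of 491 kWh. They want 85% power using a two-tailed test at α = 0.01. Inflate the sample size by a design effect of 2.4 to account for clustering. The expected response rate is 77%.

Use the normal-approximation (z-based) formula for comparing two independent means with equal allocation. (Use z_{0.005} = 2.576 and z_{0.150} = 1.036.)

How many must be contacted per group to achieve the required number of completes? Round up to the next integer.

n = (z_{α/2} + z_β)² · (σ₁² + σ₂²) / δ²
  = (2.576 + 1.036)² · (1884² + 1058² = 4668820) / 491²
  = 13.0465 · 4668820 / 241081
  = 252.66
Design effect: 2.4 × 252.66 = 606.39.
Adjust for 77% response: 606.39 / 0.77 = 787.52.
Round up → n = 788 per group.

n = 788 per group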